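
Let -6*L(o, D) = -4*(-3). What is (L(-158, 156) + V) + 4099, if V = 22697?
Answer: 26794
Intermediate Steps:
L(o, D) = -2 (L(o, D) = -(-2)*(-3)/3 = -⅙*12 = -2)
(L(-158, 156) + V) + 4099 = (-2 + 22697) + 4099 = 22695 + 4099 = 26794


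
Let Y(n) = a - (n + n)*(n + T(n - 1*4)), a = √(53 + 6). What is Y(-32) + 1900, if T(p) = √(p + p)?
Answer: -148 + √59 + 384*I*√2 ≈ -140.32 + 543.06*I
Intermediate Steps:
T(p) = √2*√p (T(p) = √(2*p) = √2*√p)
a = √59 ≈ 7.6811
Y(n) = √59 - 2*n*(n + √2*√(-4 + n)) (Y(n) = √59 - (n + n)*(n + √2*√(n - 1*4)) = √59 - 2*n*(n + √2*√(n - 4)) = √59 - 2*n*(n + √2*√(-4 + n)))
Y(-32) + 1900 = (√59 - 2*(-32)² - 2*(-32)*√(-8 + 2*(-32))) + 1900 = (√59 - 2*1024 - 2*(-32)*√(-8 - 64)) + 1900 = (√59 - 2048 - 2*(-32)*√(-72)) + 1900 = (√59 - 2048 - 2*(-32)*6*I*√2) + 1900 = (√59 - 2048 + 384*I*√2) + 1900 = (-2048 + √59 + 384*I*√2) + 1900 = -148 + √59 + 384*I*√2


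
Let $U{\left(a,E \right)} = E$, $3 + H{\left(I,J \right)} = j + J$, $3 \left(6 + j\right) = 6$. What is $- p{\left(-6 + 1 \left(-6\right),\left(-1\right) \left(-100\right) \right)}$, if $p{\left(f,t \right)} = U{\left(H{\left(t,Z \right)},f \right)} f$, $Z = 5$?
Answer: $-144$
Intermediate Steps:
$j = -4$ ($j = -6 + \frac{1}{3} \cdot 6 = -6 + 2 = -4$)
$H{\left(I,J \right)} = -7 + J$ ($H{\left(I,J \right)} = -3 + \left(-4 + J\right) = -7 + J$)
$p{\left(f,t \right)} = f^{2}$ ($p{\left(f,t \right)} = f f = f^{2}$)
$- p{\left(-6 + 1 \left(-6\right),\left(-1\right) \left(-100\right) \right)} = - \left(-6 + 1 \left(-6\right)\right)^{2} = - \left(-6 - 6\right)^{2} = - \left(-12\right)^{2} = \left(-1\right) 144 = -144$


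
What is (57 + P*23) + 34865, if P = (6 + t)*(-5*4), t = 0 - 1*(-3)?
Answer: 30782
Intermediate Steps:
t = 3 (t = 0 + 3 = 3)
P = -180 (P = (6 + 3)*(-5*4) = 9*(-20) = -180)
(57 + P*23) + 34865 = (57 - 180*23) + 34865 = (57 - 4140) + 34865 = -4083 + 34865 = 30782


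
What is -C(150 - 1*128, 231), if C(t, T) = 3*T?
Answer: -693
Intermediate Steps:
-C(150 - 1*128, 231) = -3*231 = -1*693 = -693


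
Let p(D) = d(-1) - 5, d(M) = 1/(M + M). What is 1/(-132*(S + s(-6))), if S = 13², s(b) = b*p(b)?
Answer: -1/26664 ≈ -3.7504e-5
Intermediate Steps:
d(M) = 1/(2*M)
p(D) = -11/2 (p(D) = (½)/(-1) - 5 = (½)*(-1) - 5 = -½ - 5 = -11/2)
s(b) = -11*b/2 (s(b) = b*(-11/2) = -11*b/2)
S = 169
1/(-132*(S + s(-6))) = 1/(-132*(169 - 11/2*(-6))) = 1/(-132*(169 + 33)) = 1/(-132*202) = 1/(-26664) = -1/26664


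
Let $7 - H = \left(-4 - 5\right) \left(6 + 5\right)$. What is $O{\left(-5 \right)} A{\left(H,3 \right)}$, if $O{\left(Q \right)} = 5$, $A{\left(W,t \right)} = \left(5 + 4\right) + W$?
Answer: $575$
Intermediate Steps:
$H = 106$ ($H = 7 - \left(-4 - 5\right) \left(6 + 5\right) = 7 - \left(-9\right) 11 = 7 - -99 = 7 + 99 = 106$)
$A{\left(W,t \right)} = 9 + W$
$O{\left(-5 \right)} A{\left(H,3 \right)} = 5 \left(9 + 106\right) = 5 \cdot 115 = 575$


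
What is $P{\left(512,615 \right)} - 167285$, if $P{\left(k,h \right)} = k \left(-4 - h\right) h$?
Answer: $-195078005$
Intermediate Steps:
$P{\left(k,h \right)} = h k \left(-4 - h\right)$
$P{\left(512,615 \right)} - 167285 = \left(-1\right) 615 \cdot 512 \left(4 + 615\right) - 167285 = \left(-1\right) 615 \cdot 512 \cdot 619 - 167285 = -194910720 - 167285 = -195078005$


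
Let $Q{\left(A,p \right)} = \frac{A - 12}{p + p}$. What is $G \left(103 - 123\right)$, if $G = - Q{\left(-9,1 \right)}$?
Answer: $-210$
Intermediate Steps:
$Q{\left(A,p \right)} = \frac{-12 + A}{2 p}$
$G = \frac{21}{2}$ ($G = - \frac{-12 - 9}{2 \cdot 1} = - \frac{1 \left(-21\right)}{2} = \left(-1\right) \left(- \frac{21}{2}\right) = \frac{21}{2} \approx 10.5$)
$G \left(103 - 123\right) = \frac{21 \left(103 - 123\right)}{2} = \frac{21}{2} \left(-20\right) = -210$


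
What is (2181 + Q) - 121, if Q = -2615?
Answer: -555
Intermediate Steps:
(2181 + Q) - 121 = (2181 - 2615) - 121 = -434 - 121 = -555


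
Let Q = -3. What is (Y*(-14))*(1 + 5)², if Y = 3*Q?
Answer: 4536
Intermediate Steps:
Y = -9 (Y = 3*(-3) = -9)
(Y*(-14))*(1 + 5)² = (-9*(-14))*(1 + 5)² = 126*6² = 126*36 = 4536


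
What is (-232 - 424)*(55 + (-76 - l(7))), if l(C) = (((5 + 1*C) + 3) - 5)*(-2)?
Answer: 656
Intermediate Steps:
l(C) = -6 - 2*C (l(C) = (((5 + C) + 3) - 5)*(-2) = ((8 + C) - 5)*(-2) = (3 + C)*(-2) = -6 - 2*C)
(-232 - 424)*(55 + (-76 - l(7))) = (-232 - 424)*(55 + (-76 - (-6 - 2*7))) = -656*(55 + (-76 - (-6 - 14))) = -656*(55 + (-76 - 1*(-20))) = -656*(55 + (-76 + 20)) = -656*(55 - 56) = -656*(-1) = 656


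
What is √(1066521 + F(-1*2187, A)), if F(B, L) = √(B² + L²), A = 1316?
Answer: √(1066521 + 5*√260593) ≈ 1034.0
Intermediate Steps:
√(1066521 + F(-1*2187, A)) = √(1066521 + √((-1*2187)² + 1316²)) = √(1066521 + √((-2187)² + 1731856)) = √(1066521 + √(4782969 + 1731856)) = √(1066521 + √6514825) = √(1066521 + 5*√260593)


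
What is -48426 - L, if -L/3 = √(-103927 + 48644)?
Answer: -48426 + 3*I*√55283 ≈ -48426.0 + 705.37*I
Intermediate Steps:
L = -3*I*√55283 (L = -3*√(-103927 + 48644) = -3*I*√55283 ≈ -705.37*I)
-48426 - L = -48426 - (-3)*I*√55283 = -48426 + 3*I*√55283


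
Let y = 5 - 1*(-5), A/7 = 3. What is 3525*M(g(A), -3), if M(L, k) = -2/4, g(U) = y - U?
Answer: -3525/2 ≈ -1762.5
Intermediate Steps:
A = 21 (A = 7*3 = 21)
y = 10 (y = 5 + 5 = 10)
g(U) = 10 - U
M(L, k) = -½ (M(L, k) = -2*¼ = -½)
3525*M(g(A), -3) = 3525*(-½) = -3525/2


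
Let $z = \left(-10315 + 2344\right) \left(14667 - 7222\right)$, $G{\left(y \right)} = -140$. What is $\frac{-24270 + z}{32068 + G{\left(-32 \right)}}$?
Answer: $- \frac{59368365}{31928} \approx -1859.4$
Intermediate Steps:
$z = -59344095$ ($z = \left(-7971\right) 7445 = -59344095$)
$\frac{-24270 + z}{32068 + G{\left(-32 \right)}} = \frac{-24270 - 59344095}{32068 - 140} = - \frac{59368365}{31928}$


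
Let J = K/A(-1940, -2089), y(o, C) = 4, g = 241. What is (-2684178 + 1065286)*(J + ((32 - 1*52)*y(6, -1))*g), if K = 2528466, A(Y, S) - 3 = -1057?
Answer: 18495505989356/527 ≈ 3.5096e+10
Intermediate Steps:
A(Y, S) = -1054 (A(Y, S) = 3 - 1057 = -1054)
J = -1264233/527 (J = 2528466/(-1054) = 2528466*(-1/1054) = -1264233/527 ≈ -2398.9)
(-2684178 + 1065286)*(J + ((32 - 1*52)*y(6, -1))*g) = (-2684178 + 1065286)*(-1264233/527 + ((32 - 1*52)*4)*241) = -1618892*(-1264233/527 + ((32 - 52)*4)*241) = -1618892*(-1264233/527 - 20*4*241) = -1618892*(-1264233/527 - 80*241) = -1618892*(-1264233/527 - 19280) = -1618892*(-11424793/527) = 18495505989356/527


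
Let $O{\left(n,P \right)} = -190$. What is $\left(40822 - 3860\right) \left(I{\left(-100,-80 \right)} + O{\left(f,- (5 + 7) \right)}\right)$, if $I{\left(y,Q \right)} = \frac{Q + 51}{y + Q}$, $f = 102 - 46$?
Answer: $- \frac{631514251}{90} \approx -7.0168 \cdot 10^{6}$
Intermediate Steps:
$f = 56$ ($f = 102 - 46 = 56$)
$I{\left(y,Q \right)} = \frac{51 + Q}{Q + y}$
$\left(40822 - 3860\right) \left(I{\left(-100,-80 \right)} + O{\left(f,- (5 + 7) \right)}\right) = \left(40822 - 3860\right) \left(\frac{51 - 80}{-80 - 100} - 190\right) = 36962 \left(\frac{1}{-180} \left(-29\right) - 190\right) = 36962 \left(\left(- \frac{1}{180}\right) \left(-29\right) - 190\right) = 36962 \left(\frac{29}{180} - 190\right) = 36962 \left(- \frac{34171}{180}\right) = - \frac{631514251}{90}$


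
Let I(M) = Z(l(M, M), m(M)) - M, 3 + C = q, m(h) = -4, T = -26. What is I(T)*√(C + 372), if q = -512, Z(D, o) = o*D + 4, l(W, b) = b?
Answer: 134*I*√143 ≈ 1602.4*I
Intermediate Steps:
Z(D, o) = 4 + D*o (Z(D, o) = D*o + 4 = 4 + D*o)
C = -515 (C = -3 - 512 = -515)
I(M) = 4 - 5*M (I(M) = (4 + M*(-4)) - M = (4 - 4*M) - M = 4 - 5*M)
I(T)*√(C + 372) = (4 - 5*(-26))*√(-515 + 372) = (4 + 130)*√(-143) = 134*(I*√143) = 134*I*√143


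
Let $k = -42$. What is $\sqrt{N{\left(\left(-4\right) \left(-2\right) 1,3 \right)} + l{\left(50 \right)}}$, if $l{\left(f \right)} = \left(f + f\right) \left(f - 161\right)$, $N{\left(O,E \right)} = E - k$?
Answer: $i \sqrt{11055} \approx 105.14 i$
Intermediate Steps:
$N{\left(O,E \right)} = 42 + E$ ($N{\left(O,E \right)} = E - -42 = E + 42 = 42 + E$)
$l{\left(f \right)} = 2 f \left(-161 + f\right)$
$\sqrt{N{\left(\left(-4\right) \left(-2\right) 1,3 \right)} + l{\left(50 \right)}} = \sqrt{\left(42 + 3\right) + 2 \cdot 50 \left(-161 + 50\right)} = \sqrt{45 + 2 \cdot 50 \left(-111\right)} = \sqrt{45 - 11100} = \sqrt{-11055} = i \sqrt{11055}$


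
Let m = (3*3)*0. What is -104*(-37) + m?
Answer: 3848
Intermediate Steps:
m = 0 (m = 9*0 = 0)
-104*(-37) + m = -104*(-37) + 0 = 3848 + 0 = 3848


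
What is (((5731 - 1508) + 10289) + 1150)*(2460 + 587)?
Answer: 47722114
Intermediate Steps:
(((5731 - 1508) + 10289) + 1150)*(2460 + 587) = ((4223 + 10289) + 1150)*3047 = (14512 + 1150)*3047 = 15662*3047 = 47722114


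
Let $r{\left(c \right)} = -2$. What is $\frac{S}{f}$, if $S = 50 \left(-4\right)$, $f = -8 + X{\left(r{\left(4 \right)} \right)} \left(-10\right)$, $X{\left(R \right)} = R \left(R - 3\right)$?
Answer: $\frac{50}{27} \approx 1.8519$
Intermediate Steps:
$X{\left(R \right)} = R \left(-3 + R\right)$
$f = -108$ ($f = -8 + - 2 \left(-3 - 2\right) \left(-10\right) = -8 + \left(-2\right) \left(-5\right) \left(-10\right) = -8 + 10 \left(-10\right) = -8 - 100 = -108$)
$S = -200$
$\frac{S}{f} = - \frac{200}{-108} = \left(-200\right) \left(- \frac{1}{108}\right) = \frac{50}{27}$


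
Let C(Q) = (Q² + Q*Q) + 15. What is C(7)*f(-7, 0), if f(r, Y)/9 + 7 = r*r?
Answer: 42714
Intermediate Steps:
f(r, Y) = -63 + 9*r² (f(r, Y) = -63 + 9*(r*r) = -63 + 9*r²)
C(Q) = 15 + 2*Q² (C(Q) = (Q² + Q²) + 15 = 2*Q² + 15 = 15 + 2*Q²)
C(7)*f(-7, 0) = (15 + 2*7²)*(-63 + 9*(-7)²) = (15 + 2*49)*(-63 + 9*49) = (15 + 98)*(-63 + 441) = 113*378 = 42714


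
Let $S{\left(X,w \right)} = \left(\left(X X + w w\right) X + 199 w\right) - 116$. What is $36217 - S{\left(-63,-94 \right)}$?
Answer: $861754$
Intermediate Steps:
$S{\left(X,w \right)} = -116 + 199 w + X \left(X^{2} + w^{2}\right)$ ($S{\left(X,w \right)} = \left(\left(X^{2} + w^{2}\right) X + 199 w\right) - 116 = \left(X \left(X^{2} + w^{2}\right) + 199 w\right) - 116 = \left(199 w + X \left(X^{2} + w^{2}\right)\right) - 116 = -116 + 199 w + X \left(X^{2} + w^{2}\right)$)
$36217 - S{\left(-63,-94 \right)} = 36217 - \left(-116 + \left(-63\right)^{3} + 199 \left(-94\right) - 63 \left(-94\right)^{2}\right) = 36217 - \left(-116 - 250047 - 18706 - 556668\right) = 36217 - -825537 = 36217 + 825537 = 861754$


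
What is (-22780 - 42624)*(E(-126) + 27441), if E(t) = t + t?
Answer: -1778269356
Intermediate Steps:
E(t) = 2*t
(-22780 - 42624)*(E(-126) + 27441) = (-22780 - 42624)*(2*(-126) + 27441) = -65404*(-252 + 27441) = -65404*27189 = -1778269356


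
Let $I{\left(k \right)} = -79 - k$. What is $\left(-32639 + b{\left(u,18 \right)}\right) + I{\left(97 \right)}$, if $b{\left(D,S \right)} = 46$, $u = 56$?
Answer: $-32769$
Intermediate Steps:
$\left(-32639 + b{\left(u,18 \right)}\right) + I{\left(97 \right)} = \left(-32639 + 46\right) - 176 = -32593 - 176 = -32769$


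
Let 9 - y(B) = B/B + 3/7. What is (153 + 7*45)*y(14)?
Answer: 24804/7 ≈ 3543.4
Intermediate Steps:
y(B) = 53/7 (y(B) = 9 - (B/B + 3/7) = 9 - (1 + 3*(⅐)) = 9 - (1 + 3/7) = 9 - 1*10/7 = 9 - 10/7 = 53/7)
(153 + 7*45)*y(14) = (153 + 7*45)*(53/7) = (153 + 315)*(53/7) = 468*(53/7) = 24804/7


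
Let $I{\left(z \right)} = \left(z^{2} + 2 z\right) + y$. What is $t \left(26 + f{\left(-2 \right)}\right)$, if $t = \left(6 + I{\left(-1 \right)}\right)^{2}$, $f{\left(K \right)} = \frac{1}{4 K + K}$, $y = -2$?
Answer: $\frac{2331}{10} \approx 233.1$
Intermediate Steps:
$I{\left(z \right)} = -2 + z^{2} + 2 z$ ($I{\left(z \right)} = \left(z^{2} + 2 z\right) - 2 = -2 + z^{2} + 2 z$)
$f{\left(K \right)} = \frac{1}{5 K}$
$t = 9$ ($t = \left(6 + \left(-2 + \left(-1\right)^{2} + 2 \left(-1\right)\right)\right)^{2} = \left(6 - 3\right)^{2} = 3^{2} = 9$)
$t \left(26 + f{\left(-2 \right)}\right) = 9 \left(26 + \frac{1}{5 \left(-2\right)}\right) = 9 \left(26 + \frac{1}{5} \left(- \frac{1}{2}\right)\right) = 9 \left(26 - \frac{1}{10}\right) = 9 \cdot \frac{259}{10} = \frac{2331}{10}$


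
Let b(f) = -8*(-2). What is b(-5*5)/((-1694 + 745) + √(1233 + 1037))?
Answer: -15184/898331 - 16*√2270/898331 ≈ -0.017751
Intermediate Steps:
b(f) = 16
b(-5*5)/((-1694 + 745) + √(1233 + 1037)) = 16/((-1694 + 745) + √(1233 + 1037)) = 16/(-949 + √2270)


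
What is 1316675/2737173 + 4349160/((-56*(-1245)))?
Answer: 99968349214/1590297513 ≈ 62.861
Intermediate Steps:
1316675/2737173 + 4349160/((-56*(-1245))) = 1316675*(1/2737173) + 4349160/69720 = 1316675/2737173 + 4349160*(1/69720) = 1316675/2737173 + 36243/581 = 99968349214/1590297513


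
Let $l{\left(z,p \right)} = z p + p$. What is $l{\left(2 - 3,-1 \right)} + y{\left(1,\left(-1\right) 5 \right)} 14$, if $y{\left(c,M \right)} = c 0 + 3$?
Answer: $42$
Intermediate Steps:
$y{\left(c,M \right)} = 3$ ($y{\left(c,M \right)} = 0 + 3 = 3$)
$l{\left(z,p \right)} = p + p z$ ($l{\left(z,p \right)} = p z + p = p + p z$)
$l{\left(2 - 3,-1 \right)} + y{\left(1,\left(-1\right) 5 \right)} 14 = - (1 + \left(2 - 3\right)) + 3 \cdot 14 = - (1 + \left(2 - 3\right)) + 42 = - (1 - 1) + 42 = \left(-1\right) 0 + 42 = 0 + 42 = 42$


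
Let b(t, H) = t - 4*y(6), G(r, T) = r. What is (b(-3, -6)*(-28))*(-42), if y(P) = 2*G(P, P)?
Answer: -59976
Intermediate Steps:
y(P) = 2*P
b(t, H) = -48 + t (b(t, H) = t - 8*6 = t - 4*12 = t - 48 = -48 + t)
(b(-3, -6)*(-28))*(-42) = ((-48 - 3)*(-28))*(-42) = -51*(-28)*(-42) = 1428*(-42) = -59976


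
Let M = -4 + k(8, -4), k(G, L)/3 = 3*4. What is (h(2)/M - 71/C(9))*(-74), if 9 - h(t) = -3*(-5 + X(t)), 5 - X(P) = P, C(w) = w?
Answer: 83065/144 ≈ 576.84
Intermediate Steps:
k(G, L) = 36 (k(G, L) = 3*(3*4) = 3*12 = 36)
M = 32 (M = -4 + 36 = 32)
X(P) = 5 - P
h(t) = 9 - 3*t (h(t) = 9 - (-3)*(-5 + (5 - t)) = 9 - (-3)*(-t) = 9 - 3*t)
(h(2)/M - 71/C(9))*(-74) = ((9 - 3*2)/32 - 71/9)*(-74) = ((9 - 6)*(1/32) - 71*⅑)*(-74) = (3*(1/32) - 71/9)*(-74) = (3/32 - 71/9)*(-74) = -2245/288*(-74) = 83065/144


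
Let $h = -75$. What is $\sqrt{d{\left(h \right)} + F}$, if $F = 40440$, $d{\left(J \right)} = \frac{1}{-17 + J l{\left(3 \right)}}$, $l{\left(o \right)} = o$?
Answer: $\frac{\sqrt{19572958}}{22} \approx 201.1$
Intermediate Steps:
$d{\left(J \right)} = \frac{1}{-17 + 3 J}$ ($d{\left(J \right)} = \frac{1}{-17 + J 3} = \frac{1}{-17 + 3 J}$)
$\sqrt{d{\left(h \right)} + F} = \sqrt{\frac{1}{-17 + 3 \left(-75\right)} + 40440} = \sqrt{\frac{1}{-17 - 225} + 40440} = \sqrt{\frac{1}{-242} + 40440} = \sqrt{- \frac{1}{242} + 40440} = \sqrt{\frac{9786479}{242}} = \frac{\sqrt{19572958}}{22}$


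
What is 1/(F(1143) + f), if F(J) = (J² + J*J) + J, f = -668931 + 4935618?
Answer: 1/6880728 ≈ 1.4533e-7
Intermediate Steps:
f = 4266687
F(J) = J + 2*J² (F(J) = (J² + J²) + J = 2*J² + J = J + 2*J²)
1/(F(1143) + f) = 1/(1143*(1 + 2*1143) + 4266687) = 1/(1143*(1 + 2286) + 4266687) = 1/(1143*2287 + 4266687) = 1/(2614041 + 4266687) = 1/6880728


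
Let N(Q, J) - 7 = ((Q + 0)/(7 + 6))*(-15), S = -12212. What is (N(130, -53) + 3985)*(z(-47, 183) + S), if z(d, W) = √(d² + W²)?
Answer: -46918504 + 3842*√35698 ≈ -4.6193e+7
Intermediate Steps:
N(Q, J) = 7 - 15*Q/13 (N(Q, J) = 7 + ((Q + 0)/(7 + 6))*(-15) = 7 + (Q/13)*(-15) = 7 - 15*Q/13)
z(d, W) = √(W² + d²)
(N(130, -53) + 3985)*(z(-47, 183) + S) = ((7 - 15/13*130) + 3985)*(√(183² + (-47)²) - 12212) = ((7 - 150) + 3985)*(√(33489 + 2209) - 12212) = (-143 + 3985)*(√35698 - 12212) = 3842*(-12212 + √35698) = -46918504 + 3842*√35698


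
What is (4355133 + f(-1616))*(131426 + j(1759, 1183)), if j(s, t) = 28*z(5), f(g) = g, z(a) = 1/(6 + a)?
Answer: 6293940476138/11 ≈ 5.7218e+11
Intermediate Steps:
j(s, t) = 28/11 (j(s, t) = 28/(6 + 5) = 28/11)
(4355133 + f(-1616))*(131426 + j(1759, 1183)) = (4355133 - 1616)*(131426 + 28/11) = 4353517*(1445714/11) = 6293940476138/11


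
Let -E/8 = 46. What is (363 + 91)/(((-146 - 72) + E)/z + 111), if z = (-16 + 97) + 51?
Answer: 29964/7033 ≈ 4.2605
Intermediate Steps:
E = -368 (E = -8*46 = -368)
z = 132 (z = 81 + 51 = 132)
(363 + 91)/(((-146 - 72) + E)/z + 111) = (363 + 91)/(((-146 - 72) - 368)/132 + 111) = 454/((-218 - 368)*(1/132) + 111) = 454/(-586*1/132 + 111) = 454/(-293/66 + 111) = 454/(7033/66) = 454*(66/7033) = 29964/7033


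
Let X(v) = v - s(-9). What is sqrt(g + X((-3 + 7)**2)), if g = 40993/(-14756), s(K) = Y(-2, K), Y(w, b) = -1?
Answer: sqrt(774169851)/7378 ≈ 3.7712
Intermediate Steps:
s(K) = -1
X(v) = 1 + v (X(v) = v - 1*(-1) = v + 1 = 1 + v)
g = -40993/14756 (g = 40993*(-1/14756) = -40993/14756 ≈ -2.7781)
sqrt(g + X((-3 + 7)**2)) = sqrt(-40993/14756 + (1 + (-3 + 7)**2)) = sqrt(-40993/14756 + (1 + 4**2)) = sqrt(-40993/14756 + (1 + 16)) = sqrt(-40993/14756 + 17) = sqrt(209859/14756) = sqrt(774169851)/7378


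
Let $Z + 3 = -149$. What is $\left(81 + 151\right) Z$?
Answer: $-35264$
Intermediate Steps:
$Z = -152$ ($Z = -3 - 149 = -152$)
$\left(81 + 151\right) Z = \left(81 + 151\right) \left(-152\right) = 232 \left(-152\right) = -35264$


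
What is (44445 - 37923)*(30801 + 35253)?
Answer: 430804188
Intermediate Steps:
(44445 - 37923)*(30801 + 35253) = 6522*66054 = 430804188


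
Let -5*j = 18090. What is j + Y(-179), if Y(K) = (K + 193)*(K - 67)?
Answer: -7062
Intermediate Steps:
j = -3618 (j = -⅕*18090 = -3618)
Y(K) = (-67 + K)*(193 + K) (Y(K) = (193 + K)*(-67 + K) = (-67 + K)*(193 + K))
j + Y(-179) = -3618 + (-12931 + (-179)² + 126*(-179)) = -3618 + (-12931 + 32041 - 22554) = -3618 - 3444 = -7062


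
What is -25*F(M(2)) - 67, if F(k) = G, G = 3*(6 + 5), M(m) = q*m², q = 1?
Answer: -892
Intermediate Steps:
M(m) = m² (M(m) = 1*m² = m²)
G = 33 (G = 3*11 = 33)
F(k) = 33
-25*F(M(2)) - 67 = -25*33 - 67 = -825 - 67 = -892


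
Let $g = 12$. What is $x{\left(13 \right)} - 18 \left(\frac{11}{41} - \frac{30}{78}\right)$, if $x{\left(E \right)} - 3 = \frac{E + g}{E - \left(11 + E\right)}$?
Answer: $\frac{16540}{5863} \approx 2.8211$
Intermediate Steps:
$x{\left(E \right)} = \frac{21}{11} - \frac{E}{11}$ ($x{\left(E \right)} = 3 + \frac{E + 12}{E - \left(11 + E\right)} = 3 + \frac{12 + E}{-11} = 3 + \left(12 + E\right) \left(- \frac{1}{11}\right) = 3 - \left(\frac{12}{11} + \frac{E}{11}\right) = \frac{21}{11} - \frac{E}{11}$)
$x{\left(13 \right)} - 18 \left(\frac{11}{41} - \frac{30}{78}\right) = \left(\frac{21}{11} - \frac{13}{11}\right) - 18 \left(\frac{11}{41} - \frac{30}{78}\right) = \left(\frac{21}{11} - \frac{13}{11}\right) - 18 \left(11 \cdot \frac{1}{41} - \frac{5}{13}\right) = \frac{8}{11} - 18 \left(\frac{11}{41} - \frac{5}{13}\right) = \frac{8}{11} - - \frac{1116}{533} = \frac{8}{11} + \frac{1116}{533} = \frac{16540}{5863}$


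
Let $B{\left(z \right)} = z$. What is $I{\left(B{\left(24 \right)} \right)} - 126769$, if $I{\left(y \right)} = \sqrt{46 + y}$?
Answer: $-126769 + \sqrt{70} \approx -1.2676 \cdot 10^{5}$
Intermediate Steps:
$I{\left(B{\left(24 \right)} \right)} - 126769 = \sqrt{46 + 24} - 126769 = \sqrt{70} - 126769 = -126769 + \sqrt{70}$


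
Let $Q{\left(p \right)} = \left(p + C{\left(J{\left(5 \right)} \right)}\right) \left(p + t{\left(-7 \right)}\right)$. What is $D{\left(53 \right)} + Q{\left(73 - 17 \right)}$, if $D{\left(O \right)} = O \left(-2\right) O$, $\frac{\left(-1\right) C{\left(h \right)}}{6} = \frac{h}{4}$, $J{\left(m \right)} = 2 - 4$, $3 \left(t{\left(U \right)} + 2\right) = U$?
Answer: $- \frac{7709}{3} \approx -2569.7$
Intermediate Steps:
$t{\left(U \right)} = -2 + \frac{U}{3}$
$J{\left(m \right)} = -2$ ($J{\left(m \right)} = 2 - 4 = -2$)
$C{\left(h \right)} = - \frac{3 h}{2}$ ($C{\left(h \right)} = - 6 \frac{h}{4} = - \frac{3 h}{2}$)
$D{\left(O \right)} = - 2 O^{2}$ ($D{\left(O \right)} = - 2 O O = - 2 O^{2}$)
$Q{\left(p \right)} = \left(3 + p\right) \left(- \frac{13}{3} + p\right)$ ($Q{\left(p \right)} = \left(p - -3\right) \left(p + \left(-2 + \frac{1}{3} \left(-7\right)\right)\right) = \left(p + 3\right) \left(p - \frac{13}{3}\right) = \left(3 + p\right) \left(p - \frac{13}{3}\right) = \left(3 + p\right) \left(- \frac{13}{3} + p\right)$)
$D{\left(53 \right)} + Q{\left(73 - 17 \right)} = - 2 \cdot 53^{2} - \left(13 - \left(73 - 17\right)^{2} + \frac{4 \left(73 - 17\right)}{3}\right) = \left(-2\right) 2809 - \left(\frac{263}{3} - 3136\right) = -5618 - - \frac{9145}{3} = -5618 + \frac{9145}{3} = - \frac{7709}{3}$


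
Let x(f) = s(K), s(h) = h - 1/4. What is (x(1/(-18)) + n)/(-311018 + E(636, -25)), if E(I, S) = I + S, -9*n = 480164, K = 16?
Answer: 1920089/11174652 ≈ 0.17183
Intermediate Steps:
n = -480164/9 (n = -⅑*480164 = -480164/9 ≈ -53352.)
s(h) = -¼ + h (s(h) = h - 1*¼ = h - ¼ = -¼ + h)
x(f) = 63/4 (x(f) = -¼ + 16 = 63/4)
(x(1/(-18)) + n)/(-311018 + E(636, -25)) = (63/4 - 480164/9)/(-311018 + (636 - 25)) = -1920089/(36*(-311018 + 611)) = -1920089/36/(-310407) = -1920089/36*(-1/310407) = 1920089/11174652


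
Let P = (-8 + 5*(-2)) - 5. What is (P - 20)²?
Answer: 1849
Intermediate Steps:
P = -23 (P = (-8 - 10) - 5 = -18 - 5 = -23)
(P - 20)² = (-23 - 20)² = (-43)² = 1849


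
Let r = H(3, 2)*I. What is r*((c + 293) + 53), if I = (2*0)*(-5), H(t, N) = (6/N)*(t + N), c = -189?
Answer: 0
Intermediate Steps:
H(t, N) = 6*(N + t)/N (H(t, N) = (6/N)*(N + t) = 6*(N + t)/N)
I = 0 (I = 0*(-5) = 0)
r = 0 (r = (6 + 6*3/2)*0 = (6 + 6*3*(½))*0 = (6 + 9)*0 = 15*0 = 0)
r*((c + 293) + 53) = 0*((-189 + 293) + 53) = 0*(104 + 53) = 0*157 = 0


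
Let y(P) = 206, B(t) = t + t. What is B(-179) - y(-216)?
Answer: -564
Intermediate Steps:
B(t) = 2*t
B(-179) - y(-216) = 2*(-179) - 1*206 = -358 - 206 = -564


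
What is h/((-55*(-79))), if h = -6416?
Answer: -6416/4345 ≈ -1.4766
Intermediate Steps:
h/((-55*(-79))) = -6416/((-55*(-79))) = -6416/4345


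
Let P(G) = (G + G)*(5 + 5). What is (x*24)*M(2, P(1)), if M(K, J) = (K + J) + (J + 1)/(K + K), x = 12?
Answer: 7848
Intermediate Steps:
P(G) = 20*G (P(G) = (2*G)*10 = 20*G)
M(K, J) = J + K + (1 + J)/(2*K) (M(K, J) = (J + K) + (1 + J)/((2*K)) = (J + K) + (1 + J)*(1/(2*K)) = (J + K) + (1 + J)/(2*K) = J + K + (1 + J)/(2*K))
(x*24)*M(2, P(1)) = (12*24)*((½)*(1 + 20*1 + 2*2*(20*1 + 2))/2) = 288*((½)*(½)*(1 + 20 + 2*2*(20 + 2))) = 288*((½)*(½)*(1 + 20 + 2*2*22)) = 288*((½)*(½)*(1 + 20 + 88)) = 288*((½)*(½)*109) = 288*(109/4) = 7848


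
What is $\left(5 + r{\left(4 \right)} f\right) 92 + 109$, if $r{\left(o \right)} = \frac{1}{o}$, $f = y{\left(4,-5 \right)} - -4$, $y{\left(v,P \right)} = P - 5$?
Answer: $431$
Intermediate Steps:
$y{\left(v,P \right)} = -5 + P$
$f = -6$ ($f = \left(-5 - 5\right) - -4 = -10 + 4 = -6$)
$\left(5 + r{\left(4 \right)} f\right) 92 + 109 = \left(5 + \frac{1}{4} \left(-6\right)\right) 92 + 109 = \left(5 - \frac{3}{2}\right) 92 + 109 = \frac{7}{2} \cdot 92 + 109 = 322 + 109 = 431$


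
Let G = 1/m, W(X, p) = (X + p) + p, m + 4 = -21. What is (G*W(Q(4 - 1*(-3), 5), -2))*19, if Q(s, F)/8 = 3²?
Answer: -1292/25 ≈ -51.680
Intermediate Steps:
m = -25 (m = -4 - 21 = -25)
Q(s, F) = 72 (Q(s, F) = 8*3² = 8*9 = 72)
W(X, p) = X + 2*p
G = -1/25 (G = 1/(-25) = -1/25 ≈ -0.040000)
(G*W(Q(4 - 1*(-3), 5), -2))*19 = -(72 + 2*(-2))/25*19 = -(72 - 4)/25*19 = -1/25*68*19 = -68/25*19 = -1292/25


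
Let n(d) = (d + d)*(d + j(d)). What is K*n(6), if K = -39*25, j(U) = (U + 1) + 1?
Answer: -163800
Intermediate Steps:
j(U) = 2 + U (j(U) = (1 + U) + 1 = 2 + U)
n(d) = 2*d*(2 + 2*d) (n(d) = (d + d)*(d + (2 + d)) = (2*d)*(2 + 2*d) = 2*d*(2 + 2*d))
K = -975
K*n(6) = -3900*6*(1 + 6) = -3900*6*7 = -975*168 = -163800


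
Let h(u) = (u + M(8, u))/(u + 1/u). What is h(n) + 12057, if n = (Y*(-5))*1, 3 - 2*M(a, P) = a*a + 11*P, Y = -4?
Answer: 4832447/401 ≈ 12051.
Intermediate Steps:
M(a, P) = 3/2 - 11*P/2 - a**2/2 (M(a, P) = 3/2 - (a*a + 11*P)/2 = 3/2 - (a**2 + 11*P)/2 = 3/2 + (-11*P/2 - a**2/2) = 3/2 - 11*P/2 - a**2/2)
n = 20 (n = -4*(-5)*1 = 20*1 = 20)
h(u) = (-61/2 - 9*u/2)/(u + 1/u) (h(u) = (u + (3/2 - 11*u/2 - 1/2*8**2))/(u + 1/u) = (u + (3/2 - 11*u/2 - 1/2*64))/(u + 1/u) = (u + (3/2 - 11*u/2 - 32))/(u + 1/u) = (u + (-61/2 - 11*u/2))/(u + 1/u) = (-61/2 - 9*u/2)/(u + 1/u))
h(n) + 12057 = -1*20*(61 + 9*20)/(2 + 2*20**2) + 12057 = -1*20*(61 + 180)/(2 + 2*400) + 12057 = -1*20*241/(2 + 800) + 12057 = -1*20*241/802 + 12057 = -1*20*1/802*241 + 12057 = -2410/401 + 12057 = 4832447/401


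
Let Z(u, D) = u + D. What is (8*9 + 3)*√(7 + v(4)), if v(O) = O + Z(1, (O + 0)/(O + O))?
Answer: 375*√2/2 ≈ 265.17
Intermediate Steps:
Z(u, D) = D + u
v(O) = 3/2 + O (v(O) = O + ((O + 0)/(O + O) + 1) = O + (O/((2*O)) + 1) = O + (O*(1/(2*O)) + 1) = O + (½ + 1) = O + 3/2 = 3/2 + O)
(8*9 + 3)*√(7 + v(4)) = (8*9 + 3)*√(7 + (3/2 + 4)) = (72 + 3)*√(7 + 11/2) = 75*√(25/2) = 75*(5*√2/2) = 375*√2/2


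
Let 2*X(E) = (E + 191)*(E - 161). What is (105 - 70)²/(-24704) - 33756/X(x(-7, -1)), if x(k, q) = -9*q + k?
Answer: 2815587/1309312 ≈ 2.1504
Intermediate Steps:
x(k, q) = k - 9*q
X(E) = (-161 + E)*(191 + E)/2 (X(E) = ((E + 191)*(E - 161))/2 = ((191 + E)*(-161 + E))/2 = ((-161 + E)*(191 + E))/2 = (-161 + E)*(191 + E)/2)
(105 - 70)²/(-24704) - 33756/X(x(-7, -1)) = (105 - 70)²/(-24704) - 33756/(-30751/2 + (-7 - 9*(-1))²/2 + 15*(-7 - 9*(-1))) = 35²*(-1/24704) - 33756/(-30751/2 + (-7 + 9)²/2 + 15*(-7 + 9)) = 1225*(-1/24704) - 33756/(-30751/2 + (½)*2² + 15*2) = -1225/24704 - 33756/(-30751/2 + (½)*4 + 30) = -1225/24704 - 33756/(-30751/2 + 2 + 30) = -1225/24704 - 33756/(-30687/2) = -1225/24704 - 33756*(-2/30687) = -1225/24704 + 22504/10229 = 2815587/1309312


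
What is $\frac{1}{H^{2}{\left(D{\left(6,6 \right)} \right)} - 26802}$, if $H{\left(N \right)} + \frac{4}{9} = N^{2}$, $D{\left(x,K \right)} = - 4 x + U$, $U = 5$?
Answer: $\frac{81}{8359063} \approx 9.6901 \cdot 10^{-6}$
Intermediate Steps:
$D{\left(x,K \right)} = 5 - 4 x$ ($D{\left(x,K \right)} = - 4 x + 5 = 5 - 4 x$)
$H{\left(N \right)} = - \frac{4}{9} + N^{2}$
$\frac{1}{H^{2}{\left(D{\left(6,6 \right)} \right)} - 26802} = \frac{1}{\left(- \frac{4}{9} + \left(5 - 24\right)^{2}\right)^{2} - 26802} = \frac{1}{\left(- \frac{4}{9} + \left(-19\right)^{2}\right)^{2} - 26802} = \frac{1}{\left(- \frac{4}{9} + 361\right)^{2} - 26802} = \frac{1}{\left(\frac{3245}{9}\right)^{2} - 26802} = \frac{1}{\frac{10530025}{81} - 26802} = \frac{1}{\frac{8359063}{81}} = \frac{81}{8359063}$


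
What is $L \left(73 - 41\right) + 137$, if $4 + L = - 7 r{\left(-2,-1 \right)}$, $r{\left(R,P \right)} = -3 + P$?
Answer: $905$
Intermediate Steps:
$L = 24$ ($L = -4 - 7 \left(-3 - 1\right) = -4 - -28 = -4 + 28 = 24$)
$L \left(73 - 41\right) + 137 = 24 \left(73 - 41\right) + 137 = 24 \cdot 32 + 137 = 768 + 137 = 905$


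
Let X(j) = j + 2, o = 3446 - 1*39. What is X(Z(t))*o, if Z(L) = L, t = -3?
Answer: -3407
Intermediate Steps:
o = 3407 (o = 3446 - 39 = 3407)
X(j) = 2 + j
X(Z(t))*o = (2 - 3)*3407 = -1*3407 = -3407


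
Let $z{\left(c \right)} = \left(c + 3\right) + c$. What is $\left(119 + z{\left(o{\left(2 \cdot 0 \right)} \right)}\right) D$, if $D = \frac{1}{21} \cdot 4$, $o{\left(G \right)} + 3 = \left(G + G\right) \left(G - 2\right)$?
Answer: $\frac{464}{21} \approx 22.095$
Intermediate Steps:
$o{\left(G \right)} = -3 + 2 G \left(-2 + G\right)$ ($o{\left(G \right)} = -3 + \left(G + G\right) \left(G - 2\right) = -3 + 2 G \left(-2 + G\right)$)
$z{\left(c \right)} = 3 + 2 c$ ($z{\left(c \right)} = \left(3 + c\right) + c = 3 + 2 c$)
$D = \frac{4}{21}$ ($D = \frac{1}{21} \cdot 4 = \frac{4}{21} \approx 0.19048$)
$\left(119 + z{\left(o{\left(2 \cdot 0 \right)} \right)}\right) D = \left(119 + \left(3 + 2 \left(-3 - 4 \cdot 2 \cdot 0 + 2 \left(2 \cdot 0\right)^{2}\right)\right)\right) \frac{4}{21} = \left(119 + \left(3 + 2 \left(-3 - 0 + 2 \cdot 0^{2}\right)\right)\right) \frac{4}{21} = \left(119 + \left(3 + 2 \left(-3 + 0 + 2 \cdot 0\right)\right)\right) \frac{4}{21} = \left(119 + \left(3 + 2 \left(-3 + 0 + 0\right)\right)\right) \frac{4}{21} = \left(119 + \left(3 + 2 \left(-3\right)\right)\right) \frac{4}{21} = \left(119 + \left(3 - 6\right)\right) \frac{4}{21} = \left(119 - 3\right) \frac{4}{21} = 116 \cdot \frac{4}{21} = \frac{464}{21}$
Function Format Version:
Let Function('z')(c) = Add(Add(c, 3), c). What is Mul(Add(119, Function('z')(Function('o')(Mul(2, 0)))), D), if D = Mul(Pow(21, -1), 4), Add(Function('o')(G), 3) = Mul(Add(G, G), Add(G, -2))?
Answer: Rational(464, 21) ≈ 22.095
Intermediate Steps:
Function('o')(G) = Add(-3, Mul(2, G, Add(-2, G))) (Function('o')(G) = Add(-3, Mul(Add(G, G), Add(G, -2))) = Add(-3, Mul(Mul(2, G), Add(-2, G))) = Add(-3, Mul(2, G, Add(-2, G))))
Function('z')(c) = Add(3, Mul(2, c)) (Function('z')(c) = Add(Add(3, c), c) = Add(3, Mul(2, c)))
D = Rational(4, 21) (D = Mul(Rational(1, 21), 4) = Rational(4, 21) ≈ 0.19048)
Mul(Add(119, Function('z')(Function('o')(Mul(2, 0)))), D) = Mul(Add(119, Add(3, Mul(2, Add(-3, Mul(-4, Mul(2, 0)), Mul(2, Pow(Mul(2, 0), 2)))))), Rational(4, 21)) = Mul(Add(119, Add(3, Mul(2, Add(-3, Mul(-4, 0), Mul(2, Pow(0, 2)))))), Rational(4, 21)) = Mul(Add(119, Add(3, Mul(2, Add(-3, 0, Mul(2, 0))))), Rational(4, 21)) = Mul(Add(119, Add(3, Mul(2, Add(-3, 0, 0)))), Rational(4, 21)) = Mul(Add(119, Add(3, Mul(2, -3))), Rational(4, 21)) = Mul(Add(119, Add(3, -6)), Rational(4, 21)) = Mul(Add(119, -3), Rational(4, 21)) = Mul(116, Rational(4, 21)) = Rational(464, 21)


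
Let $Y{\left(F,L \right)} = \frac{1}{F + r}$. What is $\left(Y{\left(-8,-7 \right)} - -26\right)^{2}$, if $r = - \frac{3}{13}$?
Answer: $\frac{7667361}{11449} \approx 669.7$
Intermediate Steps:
$r = - \frac{3}{13}$ ($r = \left(-3\right) \frac{1}{13} = - \frac{3}{13} \approx -0.23077$)
$Y{\left(F,L \right)} = \frac{1}{- \frac{3}{13} + F}$ ($Y{\left(F,L \right)} = \frac{1}{F - \frac{3}{13}} = \frac{1}{- \frac{3}{13} + F}$)
$\left(Y{\left(-8,-7 \right)} - -26\right)^{2} = \left(\frac{13}{-3 + 13 \left(-8\right)} - -26\right)^{2} = \left(\frac{13}{-3 - 104} + \left(-42 + 68\right)\right)^{2} = \left(\frac{13}{-107} + 26\right)^{2} = \left(13 \left(- \frac{1}{107}\right) + 26\right)^{2} = \left(- \frac{13}{107} + 26\right)^{2} = \left(\frac{2769}{107}\right)^{2} = \frac{7667361}{11449}$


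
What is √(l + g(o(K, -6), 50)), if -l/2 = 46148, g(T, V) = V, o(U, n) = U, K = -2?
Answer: I*√92246 ≈ 303.72*I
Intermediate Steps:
l = -92296 (l = -2*46148 = -92296)
√(l + g(o(K, -6), 50)) = √(-92296 + 50) = √(-92246) = I*√92246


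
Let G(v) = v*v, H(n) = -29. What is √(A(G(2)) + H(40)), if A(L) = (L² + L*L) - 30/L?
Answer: 3*I*√2/2 ≈ 2.1213*I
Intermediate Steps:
G(v) = v²
A(L) = -30/L + 2*L² (A(L) = (L² + L²) - 30/L = 2*L² - 30/L = -30/L + 2*L²)
√(A(G(2)) + H(40)) = √(2*(-15 + (2²)³)/(2²) - 29) = √(2*(-15 + 4³)/4 - 29) = √(2*(¼)*(-15 + 64) - 29) = √(2*(¼)*49 - 29) = √(49/2 - 29) = √(-9/2) = 3*I*√2/2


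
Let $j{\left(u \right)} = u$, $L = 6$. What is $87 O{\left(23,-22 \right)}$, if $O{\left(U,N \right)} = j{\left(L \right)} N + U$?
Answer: $-9483$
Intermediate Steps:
$O{\left(U,N \right)} = U + 6 N$ ($O{\left(U,N \right)} = 6 N + U = U + 6 N$)
$87 O{\left(23,-22 \right)} = 87 \left(23 + 6 \left(-22\right)\right) = 87 \left(23 - 132\right) = 87 \left(-109\right) = -9483$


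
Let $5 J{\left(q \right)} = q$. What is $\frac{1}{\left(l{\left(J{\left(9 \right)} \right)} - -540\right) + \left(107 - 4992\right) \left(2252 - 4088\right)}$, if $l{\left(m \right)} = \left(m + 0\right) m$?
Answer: $\frac{25}{224235081} \approx 1.1149 \cdot 10^{-7}$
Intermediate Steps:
$J{\left(q \right)} = \frac{q}{5}$
$l{\left(m \right)} = m^{2}$ ($l{\left(m \right)} = m m = m^{2}$)
$\frac{1}{\left(l{\left(J{\left(9 \right)} \right)} - -540\right) + \left(107 - 4992\right) \left(2252 - 4088\right)} = \frac{1}{\left(\left(\frac{1}{5} \cdot 9\right)^{2} - -540\right) + \left(107 - 4992\right) \left(2252 - 4088\right)} = \frac{1}{\left(\left(\frac{9}{5}\right)^{2} + 540\right) - -8968860} = \frac{1}{\left(\frac{81}{25} + 540\right) + 8968860} = \frac{1}{\frac{13581}{25} + 8968860} = \frac{1}{\frac{224235081}{25}} = \frac{25}{224235081}$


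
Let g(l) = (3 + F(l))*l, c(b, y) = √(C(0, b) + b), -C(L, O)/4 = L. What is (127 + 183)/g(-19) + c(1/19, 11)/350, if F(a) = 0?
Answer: -310/57 + √19/6650 ≈ -5.4379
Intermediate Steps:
C(L, O) = -4*L
c(b, y) = √b (c(b, y) = √(-4*0 + b) = √(0 + b) = √b)
g(l) = 3*l (g(l) = (3 + 0)*l = 3*l)
(127 + 183)/g(-19) + c(1/19, 11)/350 = (127 + 183)/((3*(-19))) + √(1/19)/350 = 310/(-57) + √(1/19)*(1/350) = 310*(-1/57) + (√19/19)*(1/350) = -310/57 + √19/6650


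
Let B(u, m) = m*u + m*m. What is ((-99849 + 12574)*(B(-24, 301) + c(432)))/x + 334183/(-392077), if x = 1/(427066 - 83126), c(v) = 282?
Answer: -984592628455432914683/392077 ≈ -2.5112e+15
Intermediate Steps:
B(u, m) = m**2 + m*u (B(u, m) = m*u + m**2 = m**2 + m*u)
x = 1/343940 ≈ 2.9075e-6
((-99849 + 12574)*(B(-24, 301) + c(432)))/x + 334183/(-392077) = ((-99849 + 12574)*(301*(301 - 24) + 282))/(1/343940) + 334183/(-392077) = -87275*(301*277 + 282)*343940 + 334183*(-1/392077) = -87275*(83377 + 282)*343940 - 334183/392077 = -87275*83659*343940 - 334183/392077 = -7301339225*343940 - 334183/392077 = -2511222613046500 - 334183/392077 = -984592628455432914683/392077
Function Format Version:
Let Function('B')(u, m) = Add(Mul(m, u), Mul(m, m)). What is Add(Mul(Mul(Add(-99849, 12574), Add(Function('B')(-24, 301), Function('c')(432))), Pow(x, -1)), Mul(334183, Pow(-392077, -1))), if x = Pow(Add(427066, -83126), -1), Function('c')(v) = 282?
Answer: Rational(-984592628455432914683, 392077) ≈ -2.5112e+15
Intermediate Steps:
Function('B')(u, m) = Add(Pow(m, 2), Mul(m, u)) (Function('B')(u, m) = Add(Mul(m, u), Pow(m, 2)) = Add(Pow(m, 2), Mul(m, u)))
x = Rational(1, 343940) (x = Pow(343940, -1) = Rational(1, 343940) ≈ 2.9075e-6)
Add(Mul(Mul(Add(-99849, 12574), Add(Function('B')(-24, 301), Function('c')(432))), Pow(x, -1)), Mul(334183, Pow(-392077, -1))) = Add(Mul(Mul(Add(-99849, 12574), Add(Mul(301, Add(301, -24)), 282)), Pow(Rational(1, 343940), -1)), Mul(334183, Pow(-392077, -1))) = Add(Mul(Mul(-87275, Add(Mul(301, 277), 282)), 343940), Mul(334183, Rational(-1, 392077))) = Add(Mul(Mul(-87275, Add(83377, 282)), 343940), Rational(-334183, 392077)) = Add(Mul(Mul(-87275, 83659), 343940), Rational(-334183, 392077)) = Add(Mul(-7301339225, 343940), Rational(-334183, 392077)) = Add(-2511222613046500, Rational(-334183, 392077)) = Rational(-984592628455432914683, 392077)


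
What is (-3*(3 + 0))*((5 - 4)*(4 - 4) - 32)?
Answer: 288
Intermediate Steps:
(-3*(3 + 0))*((5 - 4)*(4 - 4) - 32) = (-3*3)*(1*0 - 32) = -9*(0 - 32) = -9*(-32) = 288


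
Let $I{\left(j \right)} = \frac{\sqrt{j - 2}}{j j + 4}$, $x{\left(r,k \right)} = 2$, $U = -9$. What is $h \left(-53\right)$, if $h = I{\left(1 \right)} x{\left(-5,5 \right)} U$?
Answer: $\frac{954 i}{5} \approx 190.8 i$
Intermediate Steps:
$I{\left(j \right)} = \frac{\sqrt{-2 + j}}{4 + j^{2}}$ ($I{\left(j \right)} = \frac{\sqrt{-2 + j}}{j^{2} + 4} = \frac{\sqrt{-2 + j}}{4 + j^{2}}$)
$h = - \frac{18 i}{5}$ ($h = \frac{\sqrt{-2 + 1}}{4 + 1^{2}} \cdot 2 \left(-9\right) = \frac{\sqrt{-1}}{4 + 1} \cdot 2 \left(-9\right) = \frac{i}{5} \cdot 2 \left(-9\right) = \frac{2 i}{5} \left(-9\right) = - \frac{18 i}{5} \approx - 3.6 i$)
$h \left(-53\right) = - \frac{18 i}{5} \left(-53\right) = \frac{954 i}{5}$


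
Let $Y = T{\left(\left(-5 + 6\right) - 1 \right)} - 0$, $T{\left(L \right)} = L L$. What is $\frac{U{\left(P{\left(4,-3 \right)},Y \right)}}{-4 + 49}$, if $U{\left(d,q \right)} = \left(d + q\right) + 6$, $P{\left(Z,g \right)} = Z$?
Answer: $\frac{2}{9} \approx 0.22222$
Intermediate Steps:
$T{\left(L \right)} = L^{2}$
$Y = 0$ ($Y = \left(\left(-5 + 6\right) - 1\right)^{2} - 0 = \left(1 - 1\right)^{2} + 0 = 0^{2} + 0 = 0 + 0 = 0$)
$U{\left(d,q \right)} = 6 + d + q$
$\frac{U{\left(P{\left(4,-3 \right)},Y \right)}}{-4 + 49} = \frac{6 + 4 + 0}{-4 + 49} = \frac{10}{45} = 10 \cdot \frac{1}{45} = \frac{2}{9}$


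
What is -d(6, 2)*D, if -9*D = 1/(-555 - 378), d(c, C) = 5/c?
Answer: -5/50382 ≈ -9.9242e-5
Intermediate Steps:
D = 1/8397 (D = -1/(9*(-555 - 378)) = -⅑/(-933) = -⅑*(-1/933) = 1/8397 ≈ 0.00011909)
-d(6, 2)*D = -5/6/8397 = -5*(⅙)/8397 = -5/(6*8397) = -1*5/50382 = -5/50382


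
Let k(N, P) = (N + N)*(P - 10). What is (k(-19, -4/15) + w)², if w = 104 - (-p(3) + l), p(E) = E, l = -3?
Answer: 56280004/225 ≈ 2.5013e+5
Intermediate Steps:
k(N, P) = 2*N*(-10 + P) (k(N, P) = (2*N)*(-10 + P) = 2*N*(-10 + P))
w = 110 (w = 104 - (-1*3 - 3) = 104 - (-3 - 3) = 104 - 1*(-6) = 104 + 6 = 110)
(k(-19, -4/15) + w)² = (2*(-19)*(-10 - 4/15) + 110)² = (2*(-19)*(-154/15) + 110)² = (5852/15 + 110)² = (7502/15)² = 56280004/225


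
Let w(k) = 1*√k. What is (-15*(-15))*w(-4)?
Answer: 450*I ≈ 450.0*I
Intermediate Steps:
w(k) = √k
(-15*(-15))*w(-4) = (-15*(-15))*√(-4) = 225*(2*I) = 450*I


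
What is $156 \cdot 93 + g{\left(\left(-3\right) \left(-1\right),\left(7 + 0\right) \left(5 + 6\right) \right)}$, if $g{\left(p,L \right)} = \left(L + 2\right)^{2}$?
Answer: $20749$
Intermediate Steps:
$g{\left(p,L \right)} = \left(2 + L\right)^{2}$
$156 \cdot 93 + g{\left(\left(-3\right) \left(-1\right),\left(7 + 0\right) \left(5 + 6\right) \right)} = 156 \cdot 93 + \left(2 + \left(7 + 0\right) \left(5 + 6\right)\right)^{2} = 14508 + \left(2 + 7 \cdot 11\right)^{2} = 14508 + \left(2 + 77\right)^{2} = 14508 + 79^{2} = 14508 + 6241 = 20749$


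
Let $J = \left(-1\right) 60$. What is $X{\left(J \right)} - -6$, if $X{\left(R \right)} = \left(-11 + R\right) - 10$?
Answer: $-75$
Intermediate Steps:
$J = -60$
$X{\left(R \right)} = -21 + R$
$X{\left(J \right)} - -6 = \left(-21 - 60\right) - -6 = -81 + 6 = -75$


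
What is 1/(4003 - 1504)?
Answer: 1/2499 ≈ 0.00040016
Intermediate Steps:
1/(4003 - 1504) = 1/2499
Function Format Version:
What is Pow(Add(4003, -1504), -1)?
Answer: Rational(1, 2499) ≈ 0.00040016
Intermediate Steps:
Pow(Add(4003, -1504), -1) = Pow(2499, -1) = Rational(1, 2499)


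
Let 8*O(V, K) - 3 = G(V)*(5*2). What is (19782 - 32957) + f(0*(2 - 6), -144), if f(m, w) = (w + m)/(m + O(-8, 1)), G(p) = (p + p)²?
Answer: -33768677/2563 ≈ -13175.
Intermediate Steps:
G(p) = 4*p² (G(p) = (2*p)² = 4*p²)
O(V, K) = 3/8 + 5*V² (O(V, K) = 3/8 + ((4*V²)*(5*2))/8 = 3/8 + ((4*V²)*10)/8 = 3/8 + (40*V²)/8 = 3/8 + 5*V²)
f(m, w) = (m + w)/(2563/8 + m) (f(m, w) = (w + m)/(m + (3/8 + 5*(-8)²)) = (m + w)/(m + (3/8 + 5*64)) = (m + w)/(m + (3/8 + 320)) = (m + w)/(m + 2563/8) = (m + w)/(2563/8 + m))
(19782 - 32957) + f(0*(2 - 6), -144) = (19782 - 32957) + 8*(0*(2 - 6) - 144)/(2563 + 8*(0*(2 - 6))) = -13175 + 8*(0*(-4) - 144)/(2563 + 8*(0*(-4))) = -13175 + 8*(0 - 144)/(2563 + 8*0) = -13175 + 8*(-144)/(2563 + 0) = -13175 + 8*(-144)/2563 = -13175 + 8*(1/2563)*(-144) = -13175 - 1152/2563 = -33768677/2563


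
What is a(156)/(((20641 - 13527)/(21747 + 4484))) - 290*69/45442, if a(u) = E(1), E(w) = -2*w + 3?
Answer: 524818981/161637194 ≈ 3.2469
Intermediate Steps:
E(w) = 3 - 2*w
a(u) = 1 (a(u) = 3 - 2*1 = 3 - 2 = 1)
a(156)/(((20641 - 13527)/(21747 + 4484))) - 290*69/45442 = 1/((20641 - 13527)/(21747 + 4484)) - 290*69/45442 = 1/(7114/26231) - 20010*1/45442 = 1/(7114*(1/26231)) - 10005/22721 = 1/(7114/26231) - 10005/22721 = 1*(26231/7114) - 10005/22721 = 26231/7114 - 10005/22721 = 524818981/161637194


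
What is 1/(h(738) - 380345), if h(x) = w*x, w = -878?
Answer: -1/1028309 ≈ -9.7247e-7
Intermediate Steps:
h(x) = -878*x
1/(h(738) - 380345) = 1/(-878*738 - 380345) = 1/(-647964 - 380345) = 1/(-1028309) = -1/1028309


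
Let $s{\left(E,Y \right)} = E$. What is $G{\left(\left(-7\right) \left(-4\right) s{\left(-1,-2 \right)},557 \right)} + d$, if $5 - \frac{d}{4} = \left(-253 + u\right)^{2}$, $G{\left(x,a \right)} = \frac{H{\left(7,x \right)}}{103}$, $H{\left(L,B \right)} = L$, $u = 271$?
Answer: $- \frac{131421}{103} \approx -1275.9$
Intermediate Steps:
$G{\left(x,a \right)} = \frac{7}{103}$
$d = -1276$ ($d = 20 - 4 \left(-253 + 271\right)^{2} = 20 - 4 \cdot 18^{2} = 20 - 1296 = -1276$)
$G{\left(\left(-7\right) \left(-4\right) s{\left(-1,-2 \right)},557 \right)} + d = \frac{7}{103} - 1276 = - \frac{131421}{103}$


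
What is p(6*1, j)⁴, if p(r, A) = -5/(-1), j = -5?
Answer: 625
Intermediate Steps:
p(r, A) = 5 (p(r, A) = -5*(-1) = 5)
p(6*1, j)⁴ = 5⁴ = 625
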